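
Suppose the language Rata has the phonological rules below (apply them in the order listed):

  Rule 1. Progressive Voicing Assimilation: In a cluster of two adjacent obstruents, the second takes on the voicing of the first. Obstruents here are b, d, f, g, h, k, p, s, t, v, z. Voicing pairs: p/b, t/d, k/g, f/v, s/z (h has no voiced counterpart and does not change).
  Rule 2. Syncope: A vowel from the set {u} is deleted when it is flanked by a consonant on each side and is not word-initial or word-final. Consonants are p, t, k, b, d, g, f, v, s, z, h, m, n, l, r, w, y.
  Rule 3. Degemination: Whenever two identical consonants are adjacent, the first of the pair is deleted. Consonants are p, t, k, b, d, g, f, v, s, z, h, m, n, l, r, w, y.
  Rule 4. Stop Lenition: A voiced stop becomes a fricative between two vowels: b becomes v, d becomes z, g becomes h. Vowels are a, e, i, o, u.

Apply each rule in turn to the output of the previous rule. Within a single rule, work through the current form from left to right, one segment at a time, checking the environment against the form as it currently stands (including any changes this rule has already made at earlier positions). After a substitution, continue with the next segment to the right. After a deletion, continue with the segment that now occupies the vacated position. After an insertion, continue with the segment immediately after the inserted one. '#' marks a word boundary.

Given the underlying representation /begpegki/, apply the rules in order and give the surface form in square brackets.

Rule 1 Progressive Voicing Assimilation: [begpegki] → [begbeggi]
Rule 2 Syncope: no change — [begbeggi]
Rule 3 Degemination: [begbeggi] → [begbegi]
Rule 4 Stop Lenition: [begbegi] → [begbehi]

[begbehi]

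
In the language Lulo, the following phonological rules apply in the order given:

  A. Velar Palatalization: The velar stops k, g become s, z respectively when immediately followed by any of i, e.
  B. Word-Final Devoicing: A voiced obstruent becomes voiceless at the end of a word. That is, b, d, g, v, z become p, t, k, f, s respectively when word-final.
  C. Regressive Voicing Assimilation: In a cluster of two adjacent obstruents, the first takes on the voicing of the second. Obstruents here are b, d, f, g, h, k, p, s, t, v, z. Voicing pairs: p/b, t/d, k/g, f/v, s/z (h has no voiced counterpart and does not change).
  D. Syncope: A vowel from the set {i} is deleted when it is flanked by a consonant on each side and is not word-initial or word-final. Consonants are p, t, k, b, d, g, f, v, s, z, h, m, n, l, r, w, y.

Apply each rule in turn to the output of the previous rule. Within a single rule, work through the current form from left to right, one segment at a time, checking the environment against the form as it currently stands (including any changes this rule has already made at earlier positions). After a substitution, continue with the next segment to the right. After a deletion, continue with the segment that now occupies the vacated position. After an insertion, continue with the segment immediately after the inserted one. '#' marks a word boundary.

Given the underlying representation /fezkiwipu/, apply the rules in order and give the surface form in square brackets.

A Velar Palatalization: [fezkiwipu] → [fezsiwipu]
B Word-Final Devoicing: no change — [fezsiwipu]
C Regressive Voicing Assimilation: [fezsiwipu] → [fessiwipu]
D Syncope: [fessiwipu] → [fesswpu]

[fesswpu]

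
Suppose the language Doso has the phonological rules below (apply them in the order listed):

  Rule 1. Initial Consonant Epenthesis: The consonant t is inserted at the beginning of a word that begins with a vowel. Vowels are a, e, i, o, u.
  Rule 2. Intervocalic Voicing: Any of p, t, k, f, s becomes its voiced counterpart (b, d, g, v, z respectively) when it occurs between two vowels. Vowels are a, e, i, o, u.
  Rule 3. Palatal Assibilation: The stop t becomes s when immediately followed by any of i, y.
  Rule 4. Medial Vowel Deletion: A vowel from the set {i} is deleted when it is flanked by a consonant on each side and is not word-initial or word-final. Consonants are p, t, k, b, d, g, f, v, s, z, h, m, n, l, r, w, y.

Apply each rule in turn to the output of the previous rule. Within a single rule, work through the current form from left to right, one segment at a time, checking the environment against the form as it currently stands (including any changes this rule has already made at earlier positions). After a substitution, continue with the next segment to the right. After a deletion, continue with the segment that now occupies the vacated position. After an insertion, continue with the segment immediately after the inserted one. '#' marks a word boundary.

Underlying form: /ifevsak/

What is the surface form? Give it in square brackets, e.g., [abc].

[svevsak]

Rule 1 Initial Consonant Epenthesis: [ifevsak] → [tifevsak]
Rule 2 Intervocalic Voicing: [tifevsak] → [tivevsak]
Rule 3 Palatal Assibilation: [tivevsak] → [sivevsak]
Rule 4 Medial Vowel Deletion: [sivevsak] → [svevsak]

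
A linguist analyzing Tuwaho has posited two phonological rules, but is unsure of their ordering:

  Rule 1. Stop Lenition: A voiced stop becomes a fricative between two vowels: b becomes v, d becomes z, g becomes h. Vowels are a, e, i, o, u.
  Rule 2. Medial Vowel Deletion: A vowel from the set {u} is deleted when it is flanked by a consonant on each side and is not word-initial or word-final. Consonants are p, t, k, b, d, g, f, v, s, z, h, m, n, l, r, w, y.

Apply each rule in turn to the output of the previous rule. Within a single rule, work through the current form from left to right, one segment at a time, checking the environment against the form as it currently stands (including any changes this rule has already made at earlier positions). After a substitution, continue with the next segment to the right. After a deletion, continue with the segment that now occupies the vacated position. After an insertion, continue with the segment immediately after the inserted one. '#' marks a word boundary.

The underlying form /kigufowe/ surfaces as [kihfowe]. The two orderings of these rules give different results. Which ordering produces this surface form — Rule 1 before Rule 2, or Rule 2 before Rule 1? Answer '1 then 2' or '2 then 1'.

Order 1 then 2:
  1 Stop Lenition: [kigufowe] → [kihufowe]
  2 Medial Vowel Deletion: [kihufowe] → [kihfowe]
  result: [kihfowe]
Order 2 then 1:
  2 Medial Vowel Deletion: [kigufowe] → [kigfowe]
  1 Stop Lenition: no change — [kigfowe]
  result: [kigfowe]

1 then 2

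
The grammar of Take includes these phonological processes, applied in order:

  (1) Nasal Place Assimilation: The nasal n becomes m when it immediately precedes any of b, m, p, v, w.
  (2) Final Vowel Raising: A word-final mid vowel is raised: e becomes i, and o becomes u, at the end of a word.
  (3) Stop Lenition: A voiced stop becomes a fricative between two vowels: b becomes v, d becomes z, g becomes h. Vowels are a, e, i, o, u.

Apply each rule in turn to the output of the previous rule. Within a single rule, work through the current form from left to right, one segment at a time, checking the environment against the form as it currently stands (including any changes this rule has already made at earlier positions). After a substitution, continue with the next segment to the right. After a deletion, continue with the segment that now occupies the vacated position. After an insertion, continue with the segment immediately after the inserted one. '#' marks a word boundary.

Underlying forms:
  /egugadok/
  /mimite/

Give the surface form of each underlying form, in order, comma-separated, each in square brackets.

[ehuhazok], [mimiti]

/egugadok/:
  (1) Nasal Place Assimilation: no change — [egugadok]
  (2) Final Vowel Raising: no change — [egugadok]
  (3) Stop Lenition: [egugadok] → [ehuhazok]
/mimite/:
  (1) Nasal Place Assimilation: no change — [mimite]
  (2) Final Vowel Raising: [mimite] → [mimiti]
  (3) Stop Lenition: no change — [mimiti]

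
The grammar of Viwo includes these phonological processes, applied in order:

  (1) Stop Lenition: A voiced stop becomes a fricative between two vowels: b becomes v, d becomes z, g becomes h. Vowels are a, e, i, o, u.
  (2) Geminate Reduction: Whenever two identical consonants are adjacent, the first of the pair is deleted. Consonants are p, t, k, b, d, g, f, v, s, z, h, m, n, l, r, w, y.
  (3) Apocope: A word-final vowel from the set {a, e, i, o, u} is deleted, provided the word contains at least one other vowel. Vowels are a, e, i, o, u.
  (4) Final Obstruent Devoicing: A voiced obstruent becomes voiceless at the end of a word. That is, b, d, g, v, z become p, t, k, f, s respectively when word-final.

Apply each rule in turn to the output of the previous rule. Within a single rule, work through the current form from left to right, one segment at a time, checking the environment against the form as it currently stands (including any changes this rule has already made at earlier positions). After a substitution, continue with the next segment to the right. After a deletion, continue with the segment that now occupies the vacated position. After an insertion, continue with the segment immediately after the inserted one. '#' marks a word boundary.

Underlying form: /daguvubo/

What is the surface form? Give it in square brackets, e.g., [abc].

(1) Stop Lenition: [daguvubo] → [dahuvuvo]
(2) Geminate Reduction: no change — [dahuvuvo]
(3) Apocope: [dahuvuvo] → [dahuvuv]
(4) Final Obstruent Devoicing: [dahuvuv] → [dahuvuf]

[dahuvuf]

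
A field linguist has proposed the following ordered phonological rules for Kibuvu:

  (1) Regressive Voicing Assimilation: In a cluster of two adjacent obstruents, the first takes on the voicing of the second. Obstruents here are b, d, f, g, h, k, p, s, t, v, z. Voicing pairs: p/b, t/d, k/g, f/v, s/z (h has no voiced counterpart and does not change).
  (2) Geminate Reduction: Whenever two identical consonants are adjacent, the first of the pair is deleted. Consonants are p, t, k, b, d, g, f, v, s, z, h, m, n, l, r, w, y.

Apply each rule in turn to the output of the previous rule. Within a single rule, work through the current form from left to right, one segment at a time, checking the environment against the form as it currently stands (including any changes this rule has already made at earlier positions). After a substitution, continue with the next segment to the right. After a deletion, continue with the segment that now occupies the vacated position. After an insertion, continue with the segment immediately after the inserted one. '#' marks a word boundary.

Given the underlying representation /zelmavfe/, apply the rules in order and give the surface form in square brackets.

(1) Regressive Voicing Assimilation: [zelmavfe] → [zelmaffe]
(2) Geminate Reduction: [zelmaffe] → [zelmafe]

[zelmafe]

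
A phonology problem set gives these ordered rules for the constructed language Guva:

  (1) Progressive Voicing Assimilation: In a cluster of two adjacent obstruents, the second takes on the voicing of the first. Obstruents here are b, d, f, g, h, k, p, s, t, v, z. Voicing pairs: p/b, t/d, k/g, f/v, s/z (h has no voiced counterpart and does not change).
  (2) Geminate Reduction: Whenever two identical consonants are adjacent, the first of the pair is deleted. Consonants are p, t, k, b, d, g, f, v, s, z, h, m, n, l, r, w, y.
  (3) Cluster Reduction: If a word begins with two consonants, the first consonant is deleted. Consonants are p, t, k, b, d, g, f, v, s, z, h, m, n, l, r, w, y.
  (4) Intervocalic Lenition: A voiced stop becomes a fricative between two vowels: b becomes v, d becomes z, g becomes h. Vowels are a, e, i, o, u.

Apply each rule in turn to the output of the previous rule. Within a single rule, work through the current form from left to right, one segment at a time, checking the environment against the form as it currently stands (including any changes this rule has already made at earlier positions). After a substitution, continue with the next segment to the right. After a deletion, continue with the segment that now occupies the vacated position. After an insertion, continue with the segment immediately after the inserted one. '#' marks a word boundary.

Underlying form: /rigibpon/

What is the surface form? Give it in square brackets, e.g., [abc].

(1) Progressive Voicing Assimilation: [rigibpon] → [rigibbon]
(2) Geminate Reduction: [rigibbon] → [rigibon]
(3) Cluster Reduction: no change — [rigibon]
(4) Intervocalic Lenition: [rigibon] → [rihivon]

[rihivon]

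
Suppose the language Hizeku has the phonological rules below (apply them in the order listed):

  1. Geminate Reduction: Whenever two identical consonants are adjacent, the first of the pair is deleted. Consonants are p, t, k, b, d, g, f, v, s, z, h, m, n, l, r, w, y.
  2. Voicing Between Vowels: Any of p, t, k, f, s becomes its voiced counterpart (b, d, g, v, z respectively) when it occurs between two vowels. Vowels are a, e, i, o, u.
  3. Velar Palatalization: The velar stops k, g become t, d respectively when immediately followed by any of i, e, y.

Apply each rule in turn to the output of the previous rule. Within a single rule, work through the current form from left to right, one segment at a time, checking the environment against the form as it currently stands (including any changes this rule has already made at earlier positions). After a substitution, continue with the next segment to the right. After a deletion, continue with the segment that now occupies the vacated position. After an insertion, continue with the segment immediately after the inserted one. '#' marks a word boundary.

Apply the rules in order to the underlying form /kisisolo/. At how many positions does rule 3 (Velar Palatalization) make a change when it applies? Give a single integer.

1 Geminate Reduction: no change — [kisisolo]
2 Voicing Between Vowels: [kisisolo] → [kizizolo]
3 Velar Palatalization: [kizizolo] → [tizizolo]
Rule 3 changed 1 position(s).

1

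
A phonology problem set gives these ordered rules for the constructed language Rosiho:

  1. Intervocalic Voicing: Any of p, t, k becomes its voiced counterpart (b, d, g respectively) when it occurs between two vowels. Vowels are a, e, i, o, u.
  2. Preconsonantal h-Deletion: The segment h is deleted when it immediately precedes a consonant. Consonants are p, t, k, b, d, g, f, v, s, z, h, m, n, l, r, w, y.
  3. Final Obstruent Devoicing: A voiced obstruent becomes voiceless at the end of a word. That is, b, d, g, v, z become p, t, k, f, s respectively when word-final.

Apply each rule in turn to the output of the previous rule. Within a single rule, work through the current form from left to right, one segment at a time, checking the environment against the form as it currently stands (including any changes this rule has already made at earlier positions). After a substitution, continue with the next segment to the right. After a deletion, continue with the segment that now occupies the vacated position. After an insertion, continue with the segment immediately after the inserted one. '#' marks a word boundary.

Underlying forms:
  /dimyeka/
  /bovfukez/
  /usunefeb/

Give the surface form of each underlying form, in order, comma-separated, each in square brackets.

/dimyeka/:
  1 Intervocalic Voicing: [dimyeka] → [dimyega]
  2 Preconsonantal h-Deletion: no change — [dimyega]
  3 Final Obstruent Devoicing: no change — [dimyega]
/bovfukez/:
  1 Intervocalic Voicing: [bovfukez] → [bovfugez]
  2 Preconsonantal h-Deletion: no change — [bovfugez]
  3 Final Obstruent Devoicing: [bovfugez] → [bovfuges]
/usunefeb/:
  1 Intervocalic Voicing: no change — [usunefeb]
  2 Preconsonantal h-Deletion: no change — [usunefeb]
  3 Final Obstruent Devoicing: [usunefeb] → [usunefep]

[dimyega], [bovfuges], [usunefep]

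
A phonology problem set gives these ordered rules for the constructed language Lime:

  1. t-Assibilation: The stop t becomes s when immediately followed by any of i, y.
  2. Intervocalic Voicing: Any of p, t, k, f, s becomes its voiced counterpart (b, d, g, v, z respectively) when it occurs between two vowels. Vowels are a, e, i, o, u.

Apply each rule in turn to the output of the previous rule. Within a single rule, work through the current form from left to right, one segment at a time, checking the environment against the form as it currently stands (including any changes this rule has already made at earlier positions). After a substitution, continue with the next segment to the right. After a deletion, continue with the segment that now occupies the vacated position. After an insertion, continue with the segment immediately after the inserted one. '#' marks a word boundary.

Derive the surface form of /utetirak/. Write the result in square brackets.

1 t-Assibilation: [utetirak] → [utesirak]
2 Intervocalic Voicing: [utesirak] → [udezirak]

[udezirak]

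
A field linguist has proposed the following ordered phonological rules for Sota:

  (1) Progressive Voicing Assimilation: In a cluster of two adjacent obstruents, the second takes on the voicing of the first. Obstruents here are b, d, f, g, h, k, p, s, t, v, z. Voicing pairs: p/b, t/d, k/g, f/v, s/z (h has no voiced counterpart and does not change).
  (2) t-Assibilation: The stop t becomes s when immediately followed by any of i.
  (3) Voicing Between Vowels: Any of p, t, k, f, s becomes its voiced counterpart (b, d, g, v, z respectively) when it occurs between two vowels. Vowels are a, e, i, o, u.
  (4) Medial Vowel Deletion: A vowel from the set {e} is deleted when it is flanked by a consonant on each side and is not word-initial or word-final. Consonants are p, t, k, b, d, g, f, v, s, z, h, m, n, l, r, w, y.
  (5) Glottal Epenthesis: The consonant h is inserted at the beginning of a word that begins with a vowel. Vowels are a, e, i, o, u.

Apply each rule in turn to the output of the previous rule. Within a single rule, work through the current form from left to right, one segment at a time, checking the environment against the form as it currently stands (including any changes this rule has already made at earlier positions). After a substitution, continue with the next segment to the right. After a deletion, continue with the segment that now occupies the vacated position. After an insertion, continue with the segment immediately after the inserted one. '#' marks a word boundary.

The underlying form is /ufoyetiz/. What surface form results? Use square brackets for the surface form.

(1) Progressive Voicing Assimilation: no change — [ufoyetiz]
(2) t-Assibilation: [ufoyetiz] → [ufoyesiz]
(3) Voicing Between Vowels: [ufoyesiz] → [uvoyeziz]
(4) Medial Vowel Deletion: [uvoyeziz] → [uvoyziz]
(5) Glottal Epenthesis: [uvoyziz] → [huvoyziz]

[huvoyziz]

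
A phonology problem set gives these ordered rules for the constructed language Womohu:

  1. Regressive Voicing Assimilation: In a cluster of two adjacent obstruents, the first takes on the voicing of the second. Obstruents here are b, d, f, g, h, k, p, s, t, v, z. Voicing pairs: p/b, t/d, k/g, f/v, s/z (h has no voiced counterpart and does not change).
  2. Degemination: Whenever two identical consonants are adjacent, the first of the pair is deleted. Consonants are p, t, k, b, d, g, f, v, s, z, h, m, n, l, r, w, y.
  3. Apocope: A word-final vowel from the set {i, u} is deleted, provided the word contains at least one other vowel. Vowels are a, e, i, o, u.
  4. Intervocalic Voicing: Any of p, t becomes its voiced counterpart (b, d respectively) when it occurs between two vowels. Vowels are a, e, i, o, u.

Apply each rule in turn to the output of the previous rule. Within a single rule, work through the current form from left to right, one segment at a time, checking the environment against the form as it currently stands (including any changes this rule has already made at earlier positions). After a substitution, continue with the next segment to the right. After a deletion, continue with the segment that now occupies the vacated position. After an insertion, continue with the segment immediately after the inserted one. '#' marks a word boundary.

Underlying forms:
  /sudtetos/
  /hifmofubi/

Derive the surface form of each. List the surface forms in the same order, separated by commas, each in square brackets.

/sudtetos/:
  1 Regressive Voicing Assimilation: [sudtetos] → [suttetos]
  2 Degemination: [suttetos] → [sutetos]
  3 Apocope: no change — [sutetos]
  4 Intervocalic Voicing: [sutetos] → [sudedos]
/hifmofubi/:
  1 Regressive Voicing Assimilation: no change — [hifmofubi]
  2 Degemination: no change — [hifmofubi]
  3 Apocope: [hifmofubi] → [hifmofub]
  4 Intervocalic Voicing: no change — [hifmofub]

[sudedos], [hifmofub]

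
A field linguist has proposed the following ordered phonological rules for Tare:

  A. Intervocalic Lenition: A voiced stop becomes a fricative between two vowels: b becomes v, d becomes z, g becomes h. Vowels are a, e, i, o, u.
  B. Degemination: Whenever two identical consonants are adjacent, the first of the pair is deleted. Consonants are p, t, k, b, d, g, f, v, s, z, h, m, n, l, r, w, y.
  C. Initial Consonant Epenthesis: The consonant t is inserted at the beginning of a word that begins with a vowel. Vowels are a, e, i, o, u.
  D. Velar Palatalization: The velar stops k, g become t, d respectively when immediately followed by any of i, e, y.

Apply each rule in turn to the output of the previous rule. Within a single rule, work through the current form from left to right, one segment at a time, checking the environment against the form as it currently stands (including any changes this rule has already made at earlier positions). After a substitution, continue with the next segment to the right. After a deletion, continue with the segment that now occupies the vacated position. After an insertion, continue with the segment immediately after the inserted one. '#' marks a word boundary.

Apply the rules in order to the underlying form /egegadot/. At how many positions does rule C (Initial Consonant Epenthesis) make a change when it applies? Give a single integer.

1

A Intervocalic Lenition: [egegadot] → [ehehazot]
B Degemination: no change — [ehehazot]
C Initial Consonant Epenthesis: [ehehazot] → [tehehazot]
D Velar Palatalization: no change — [tehehazot]
Rule C changed 1 position(s).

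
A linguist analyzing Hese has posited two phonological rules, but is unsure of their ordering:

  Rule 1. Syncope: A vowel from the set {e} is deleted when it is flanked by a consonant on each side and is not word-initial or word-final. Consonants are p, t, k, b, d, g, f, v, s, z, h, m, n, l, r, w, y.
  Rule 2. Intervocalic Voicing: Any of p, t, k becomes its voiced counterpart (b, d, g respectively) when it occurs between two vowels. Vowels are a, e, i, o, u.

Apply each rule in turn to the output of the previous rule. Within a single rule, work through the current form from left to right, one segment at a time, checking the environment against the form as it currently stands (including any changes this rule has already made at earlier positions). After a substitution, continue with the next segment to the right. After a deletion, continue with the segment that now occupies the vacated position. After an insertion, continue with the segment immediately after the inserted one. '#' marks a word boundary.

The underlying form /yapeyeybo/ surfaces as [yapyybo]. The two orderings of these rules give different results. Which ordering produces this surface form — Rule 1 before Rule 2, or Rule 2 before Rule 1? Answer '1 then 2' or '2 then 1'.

1 then 2

Order 1 then 2:
  1 Syncope: [yapeyeybo] → [yapyybo]
  2 Intervocalic Voicing: no change — [yapyybo]
  result: [yapyybo]
Order 2 then 1:
  2 Intervocalic Voicing: [yapeyeybo] → [yabeyeybo]
  1 Syncope: [yabeyeybo] → [yabyybo]
  result: [yabyybo]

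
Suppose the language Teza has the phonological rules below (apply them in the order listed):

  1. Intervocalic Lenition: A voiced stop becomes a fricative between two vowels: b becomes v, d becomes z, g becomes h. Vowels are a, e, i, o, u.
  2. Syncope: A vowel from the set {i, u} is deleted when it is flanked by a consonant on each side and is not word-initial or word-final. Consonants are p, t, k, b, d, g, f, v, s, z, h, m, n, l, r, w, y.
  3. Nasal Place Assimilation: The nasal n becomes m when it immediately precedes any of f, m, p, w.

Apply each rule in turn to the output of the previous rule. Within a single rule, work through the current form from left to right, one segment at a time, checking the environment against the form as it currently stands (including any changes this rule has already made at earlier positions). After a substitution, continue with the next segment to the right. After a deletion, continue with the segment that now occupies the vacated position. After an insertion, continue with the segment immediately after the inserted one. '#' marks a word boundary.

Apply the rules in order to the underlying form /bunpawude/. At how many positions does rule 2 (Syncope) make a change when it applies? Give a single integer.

1 Intervocalic Lenition: [bunpawude] → [bunpawuze]
2 Syncope: [bunpawuze] → [bnpawze]
3 Nasal Place Assimilation: [bnpawze] → [bmpawze]
Rule 2 changed 2 position(s).

2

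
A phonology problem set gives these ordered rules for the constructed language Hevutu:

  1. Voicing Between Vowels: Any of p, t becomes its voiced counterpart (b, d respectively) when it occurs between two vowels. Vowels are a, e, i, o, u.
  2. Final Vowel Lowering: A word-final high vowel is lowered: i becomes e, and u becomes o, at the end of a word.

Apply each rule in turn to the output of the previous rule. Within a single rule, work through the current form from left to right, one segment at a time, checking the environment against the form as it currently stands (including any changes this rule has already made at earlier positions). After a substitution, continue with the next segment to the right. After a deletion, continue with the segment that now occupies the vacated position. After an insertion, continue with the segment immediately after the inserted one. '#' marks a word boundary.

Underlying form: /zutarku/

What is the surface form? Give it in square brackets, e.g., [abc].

[zudarko]

1 Voicing Between Vowels: [zutarku] → [zudarku]
2 Final Vowel Lowering: [zudarku] → [zudarko]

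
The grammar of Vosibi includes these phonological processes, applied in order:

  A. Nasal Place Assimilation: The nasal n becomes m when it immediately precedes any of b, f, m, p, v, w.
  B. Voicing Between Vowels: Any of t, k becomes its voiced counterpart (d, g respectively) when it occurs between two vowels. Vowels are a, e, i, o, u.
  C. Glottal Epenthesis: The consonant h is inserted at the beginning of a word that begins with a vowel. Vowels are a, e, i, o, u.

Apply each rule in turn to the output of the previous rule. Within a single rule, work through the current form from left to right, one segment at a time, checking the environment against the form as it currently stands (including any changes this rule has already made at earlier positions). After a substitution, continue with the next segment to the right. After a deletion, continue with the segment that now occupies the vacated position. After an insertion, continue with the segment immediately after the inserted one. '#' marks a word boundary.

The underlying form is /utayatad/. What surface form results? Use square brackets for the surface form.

[hudayadad]

A Nasal Place Assimilation: no change — [utayatad]
B Voicing Between Vowels: [utayatad] → [udayadad]
C Glottal Epenthesis: [udayadad] → [hudayadad]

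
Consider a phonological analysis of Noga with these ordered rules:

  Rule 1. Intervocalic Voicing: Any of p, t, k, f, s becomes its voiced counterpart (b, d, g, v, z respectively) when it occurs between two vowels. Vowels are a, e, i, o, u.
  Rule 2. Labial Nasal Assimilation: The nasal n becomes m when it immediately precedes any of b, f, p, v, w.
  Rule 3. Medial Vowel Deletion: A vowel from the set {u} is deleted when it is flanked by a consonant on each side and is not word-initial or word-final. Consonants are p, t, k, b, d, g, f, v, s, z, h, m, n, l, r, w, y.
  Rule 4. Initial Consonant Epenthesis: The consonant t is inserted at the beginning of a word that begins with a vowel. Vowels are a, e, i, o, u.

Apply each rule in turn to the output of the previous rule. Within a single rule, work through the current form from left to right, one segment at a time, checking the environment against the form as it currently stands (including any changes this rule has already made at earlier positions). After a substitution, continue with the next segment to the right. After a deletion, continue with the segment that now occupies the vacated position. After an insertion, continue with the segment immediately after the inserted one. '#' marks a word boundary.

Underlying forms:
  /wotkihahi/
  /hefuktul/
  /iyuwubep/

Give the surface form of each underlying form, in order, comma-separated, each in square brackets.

[wotkihahi], [hevktl], [tiywbep]

/wotkihahi/:
  Rule 1 Intervocalic Voicing: no change — [wotkihahi]
  Rule 2 Labial Nasal Assimilation: no change — [wotkihahi]
  Rule 3 Medial Vowel Deletion: no change — [wotkihahi]
  Rule 4 Initial Consonant Epenthesis: no change — [wotkihahi]
/hefuktul/:
  Rule 1 Intervocalic Voicing: [hefuktul] → [hevuktul]
  Rule 2 Labial Nasal Assimilation: no change — [hevuktul]
  Rule 3 Medial Vowel Deletion: [hevuktul] → [hevktl]
  Rule 4 Initial Consonant Epenthesis: no change — [hevktl]
/iyuwubep/:
  Rule 1 Intervocalic Voicing: no change — [iyuwubep]
  Rule 2 Labial Nasal Assimilation: no change — [iyuwubep]
  Rule 3 Medial Vowel Deletion: [iyuwubep] → [iywbep]
  Rule 4 Initial Consonant Epenthesis: [iywbep] → [tiywbep]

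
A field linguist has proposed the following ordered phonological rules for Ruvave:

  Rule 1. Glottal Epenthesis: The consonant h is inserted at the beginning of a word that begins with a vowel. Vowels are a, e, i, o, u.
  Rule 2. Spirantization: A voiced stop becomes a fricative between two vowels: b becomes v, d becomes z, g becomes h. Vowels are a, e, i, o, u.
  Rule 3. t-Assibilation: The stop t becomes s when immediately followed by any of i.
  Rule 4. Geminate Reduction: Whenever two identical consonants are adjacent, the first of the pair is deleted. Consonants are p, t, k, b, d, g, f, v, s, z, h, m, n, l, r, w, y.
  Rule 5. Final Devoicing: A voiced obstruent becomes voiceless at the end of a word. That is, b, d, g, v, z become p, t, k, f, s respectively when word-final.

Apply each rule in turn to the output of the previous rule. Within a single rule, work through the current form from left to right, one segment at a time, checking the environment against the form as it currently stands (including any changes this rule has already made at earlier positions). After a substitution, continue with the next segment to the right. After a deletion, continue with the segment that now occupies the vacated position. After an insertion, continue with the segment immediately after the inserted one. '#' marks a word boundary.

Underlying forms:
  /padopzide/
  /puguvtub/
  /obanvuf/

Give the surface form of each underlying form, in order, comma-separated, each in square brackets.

[pazopzize], [puhuvtup], [hovanvuf]

/padopzide/:
  Rule 1 Glottal Epenthesis: no change — [padopzide]
  Rule 2 Spirantization: [padopzide] → [pazopzize]
  Rule 3 t-Assibilation: no change — [pazopzize]
  Rule 4 Geminate Reduction: no change — [pazopzize]
  Rule 5 Final Devoicing: no change — [pazopzize]
/puguvtub/:
  Rule 1 Glottal Epenthesis: no change — [puguvtub]
  Rule 2 Spirantization: [puguvtub] → [puhuvtub]
  Rule 3 t-Assibilation: no change — [puhuvtub]
  Rule 4 Geminate Reduction: no change — [puhuvtub]
  Rule 5 Final Devoicing: [puhuvtub] → [puhuvtup]
/obanvuf/:
  Rule 1 Glottal Epenthesis: [obanvuf] → [hobanvuf]
  Rule 2 Spirantization: [hobanvuf] → [hovanvuf]
  Rule 3 t-Assibilation: no change — [hovanvuf]
  Rule 4 Geminate Reduction: no change — [hovanvuf]
  Rule 5 Final Devoicing: no change — [hovanvuf]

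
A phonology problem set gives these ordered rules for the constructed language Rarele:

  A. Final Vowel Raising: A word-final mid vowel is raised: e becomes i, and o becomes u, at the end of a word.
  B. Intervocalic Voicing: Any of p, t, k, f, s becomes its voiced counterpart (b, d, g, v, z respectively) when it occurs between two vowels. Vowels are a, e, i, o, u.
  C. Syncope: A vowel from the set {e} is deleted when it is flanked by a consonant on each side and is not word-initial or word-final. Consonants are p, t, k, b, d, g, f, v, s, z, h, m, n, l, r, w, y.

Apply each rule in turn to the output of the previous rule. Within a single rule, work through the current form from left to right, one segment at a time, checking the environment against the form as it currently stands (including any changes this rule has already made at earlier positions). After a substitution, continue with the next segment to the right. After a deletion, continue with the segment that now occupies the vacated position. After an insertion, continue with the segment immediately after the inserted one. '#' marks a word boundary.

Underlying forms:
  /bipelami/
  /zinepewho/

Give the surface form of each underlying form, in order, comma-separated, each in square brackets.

/bipelami/:
  A Final Vowel Raising: no change — [bipelami]
  B Intervocalic Voicing: [bipelami] → [bibelami]
  C Syncope: [bibelami] → [biblami]
/zinepewho/:
  A Final Vowel Raising: [zinepewho] → [zinepewhu]
  B Intervocalic Voicing: [zinepewhu] → [zinebewhu]
  C Syncope: [zinebewhu] → [zinbwhu]

[biblami], [zinbwhu]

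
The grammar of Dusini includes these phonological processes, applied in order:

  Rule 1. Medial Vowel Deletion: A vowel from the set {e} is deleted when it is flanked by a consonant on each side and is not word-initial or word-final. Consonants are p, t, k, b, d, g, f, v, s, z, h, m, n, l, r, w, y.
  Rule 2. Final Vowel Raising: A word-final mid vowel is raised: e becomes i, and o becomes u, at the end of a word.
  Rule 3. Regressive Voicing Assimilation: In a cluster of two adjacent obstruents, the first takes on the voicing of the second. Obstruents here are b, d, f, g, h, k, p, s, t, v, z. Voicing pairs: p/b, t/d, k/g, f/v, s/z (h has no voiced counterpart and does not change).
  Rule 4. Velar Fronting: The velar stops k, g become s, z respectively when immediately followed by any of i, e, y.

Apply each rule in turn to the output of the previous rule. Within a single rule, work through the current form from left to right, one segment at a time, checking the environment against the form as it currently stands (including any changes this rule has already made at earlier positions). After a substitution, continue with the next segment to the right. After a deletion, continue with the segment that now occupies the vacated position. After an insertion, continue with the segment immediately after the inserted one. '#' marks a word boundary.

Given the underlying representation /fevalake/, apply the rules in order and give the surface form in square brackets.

[vvalasi]

Rule 1 Medial Vowel Deletion: [fevalake] → [fvalake]
Rule 2 Final Vowel Raising: [fvalake] → [fvalaki]
Rule 3 Regressive Voicing Assimilation: [fvalaki] → [vvalaki]
Rule 4 Velar Fronting: [vvalaki] → [vvalasi]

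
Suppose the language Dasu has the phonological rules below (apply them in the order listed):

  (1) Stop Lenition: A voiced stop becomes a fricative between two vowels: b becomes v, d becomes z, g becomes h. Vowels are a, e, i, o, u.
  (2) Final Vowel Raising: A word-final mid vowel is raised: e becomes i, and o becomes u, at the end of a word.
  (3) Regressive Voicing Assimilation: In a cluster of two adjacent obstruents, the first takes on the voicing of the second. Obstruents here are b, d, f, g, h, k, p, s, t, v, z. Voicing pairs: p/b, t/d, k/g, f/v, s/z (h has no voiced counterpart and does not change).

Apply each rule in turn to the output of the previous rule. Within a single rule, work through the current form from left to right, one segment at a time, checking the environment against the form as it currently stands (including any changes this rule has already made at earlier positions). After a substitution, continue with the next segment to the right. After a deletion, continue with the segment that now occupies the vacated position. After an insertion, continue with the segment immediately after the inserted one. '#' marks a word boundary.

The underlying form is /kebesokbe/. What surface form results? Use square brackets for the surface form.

(1) Stop Lenition: [kebesokbe] → [kevesokbe]
(2) Final Vowel Raising: [kevesokbe] → [kevesokbi]
(3) Regressive Voicing Assimilation: [kevesokbi] → [kevesogbi]

[kevesogbi]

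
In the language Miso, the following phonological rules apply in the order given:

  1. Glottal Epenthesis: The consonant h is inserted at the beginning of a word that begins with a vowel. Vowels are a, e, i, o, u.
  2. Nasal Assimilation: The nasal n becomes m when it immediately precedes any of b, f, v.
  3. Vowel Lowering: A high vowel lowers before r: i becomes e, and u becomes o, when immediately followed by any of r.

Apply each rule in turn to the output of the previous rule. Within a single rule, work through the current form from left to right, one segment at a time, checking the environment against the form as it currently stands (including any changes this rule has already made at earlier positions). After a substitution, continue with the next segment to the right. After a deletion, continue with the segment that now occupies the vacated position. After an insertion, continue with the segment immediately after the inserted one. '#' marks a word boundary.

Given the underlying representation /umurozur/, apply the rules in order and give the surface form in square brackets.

1 Glottal Epenthesis: [umurozur] → [humurozur]
2 Nasal Assimilation: no change — [humurozur]
3 Vowel Lowering: [humurozur] → [humorozor]

[humorozor]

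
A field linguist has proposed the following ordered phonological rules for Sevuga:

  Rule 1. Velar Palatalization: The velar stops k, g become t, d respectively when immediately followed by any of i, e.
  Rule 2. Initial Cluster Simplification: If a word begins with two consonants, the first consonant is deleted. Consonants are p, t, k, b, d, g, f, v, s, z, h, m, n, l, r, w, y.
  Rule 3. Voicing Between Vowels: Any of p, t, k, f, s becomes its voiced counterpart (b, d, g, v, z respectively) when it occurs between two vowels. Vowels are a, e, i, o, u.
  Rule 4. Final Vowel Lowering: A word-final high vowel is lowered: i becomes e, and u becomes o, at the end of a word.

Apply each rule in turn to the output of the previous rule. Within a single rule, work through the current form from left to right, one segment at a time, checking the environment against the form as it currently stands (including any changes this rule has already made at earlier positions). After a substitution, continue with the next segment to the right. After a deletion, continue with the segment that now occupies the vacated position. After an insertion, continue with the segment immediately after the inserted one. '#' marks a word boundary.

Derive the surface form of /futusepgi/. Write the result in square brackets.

Rule 1 Velar Palatalization: [futusepgi] → [futusepdi]
Rule 2 Initial Cluster Simplification: no change — [futusepdi]
Rule 3 Voicing Between Vowels: [futusepdi] → [fuduzepdi]
Rule 4 Final Vowel Lowering: [fuduzepdi] → [fuduzepde]

[fuduzepde]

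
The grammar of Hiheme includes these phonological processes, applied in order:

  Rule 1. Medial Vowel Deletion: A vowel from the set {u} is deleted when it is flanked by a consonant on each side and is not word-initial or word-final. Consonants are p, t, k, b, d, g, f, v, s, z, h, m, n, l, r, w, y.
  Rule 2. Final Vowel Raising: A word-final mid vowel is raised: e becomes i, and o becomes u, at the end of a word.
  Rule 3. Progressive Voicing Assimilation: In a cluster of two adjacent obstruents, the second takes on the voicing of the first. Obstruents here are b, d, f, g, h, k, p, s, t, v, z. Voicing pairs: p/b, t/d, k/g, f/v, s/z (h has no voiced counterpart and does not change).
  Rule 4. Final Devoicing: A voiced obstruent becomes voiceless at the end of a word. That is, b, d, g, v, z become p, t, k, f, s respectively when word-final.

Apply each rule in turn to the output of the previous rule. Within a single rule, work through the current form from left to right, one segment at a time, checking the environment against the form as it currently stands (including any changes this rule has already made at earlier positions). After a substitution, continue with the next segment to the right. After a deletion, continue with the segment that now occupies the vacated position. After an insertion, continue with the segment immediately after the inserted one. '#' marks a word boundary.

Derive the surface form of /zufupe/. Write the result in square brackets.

[zvbi]

Rule 1 Medial Vowel Deletion: [zufupe] → [zfpe]
Rule 2 Final Vowel Raising: [zfpe] → [zfpi]
Rule 3 Progressive Voicing Assimilation: [zfpi] → [zvbi]
Rule 4 Final Devoicing: no change — [zvbi]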